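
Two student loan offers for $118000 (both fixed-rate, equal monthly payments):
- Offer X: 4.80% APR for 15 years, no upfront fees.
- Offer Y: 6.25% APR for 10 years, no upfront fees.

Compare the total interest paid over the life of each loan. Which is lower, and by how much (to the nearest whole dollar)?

Offer Y by $6,771

Offer X: monthly rate = 4.8%/12 = 0.0040000; payment = 118,000 × 0.0040000 / (1 − (1+0.0040000)^−180) = $920.89.
Total interest on Offer X = 180 × $920.89 − $118,000 = $47,760.20.
Offer Y: monthly rate = 6.25%/12 = 0.0052083; payment = 118,000 × 0.0052083 / (1 − (1+0.0052083)^−120) = $1,324.91.
Total interest on Offer Y = 120 × $1,324.91 − $118,000 = $40,989.20.
Offer Y is lower by $6,771.00.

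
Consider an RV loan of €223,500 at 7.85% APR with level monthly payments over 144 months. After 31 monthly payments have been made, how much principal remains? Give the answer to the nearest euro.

With monthly rate i = 7.85%/12 = 0.0065417, the balance after k of n payments is P · [(1+i)^n − (1+i)^k] / [(1+i)^n − 1].
(1+0.0065417)^144 = 2.55724945 and (1+0.0065417)^31 = 1.22400865, so the balance is 223,500 × (2.55724945 − 1.22400865) / (2.55724945 − 1) = €191,349.77.

€191,350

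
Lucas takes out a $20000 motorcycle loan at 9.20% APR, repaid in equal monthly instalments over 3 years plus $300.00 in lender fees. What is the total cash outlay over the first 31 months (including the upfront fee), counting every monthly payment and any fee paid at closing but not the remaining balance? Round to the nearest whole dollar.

$20,074

At 9.20% the monthly rate is 0.0076667, so the payment is 20,000 × 0.0076667 / (1 − 1.0076667^−36) = $637.86.
Total outlay = 31 × $637.86 + $300.00 = $20,073.66.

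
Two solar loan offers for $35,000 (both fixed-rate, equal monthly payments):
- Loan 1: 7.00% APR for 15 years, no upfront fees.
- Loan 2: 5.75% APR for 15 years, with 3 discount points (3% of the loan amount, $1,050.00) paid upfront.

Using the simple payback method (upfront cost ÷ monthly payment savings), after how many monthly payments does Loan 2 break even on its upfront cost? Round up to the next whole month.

44 months

Loan 1: at 7.00% the monthly rate is 0.0058333, so the payment is 35,000 × 0.0058333 / (1 − 1.0058333^−180) = $314.59.
Loan 2: monthly rate = 5.75%/12 = 0.0047917; payment = 35,000 × 0.0047917 / (1 − (1+0.0047917)^−180) = $290.64.
Monthly savings = $314.59 − $290.64 = $23.95.
Break-even = $1,050.00 / $23.95 = 43.84 → 44 months.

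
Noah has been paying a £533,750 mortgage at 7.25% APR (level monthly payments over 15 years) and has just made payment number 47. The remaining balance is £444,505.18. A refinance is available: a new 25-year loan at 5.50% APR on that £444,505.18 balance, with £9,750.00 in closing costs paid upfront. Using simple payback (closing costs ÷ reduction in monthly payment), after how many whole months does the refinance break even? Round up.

5 months

Current payment = 533,750 × 7.25%/12 / (1 − (1+0.0060417)^−180) = £4,872.41.
Refinanced payment = 444,505.18 × 0.0045833 / (1 − (1+0.0045833)^−300) = £2,729.65.
Monthly savings = £4,872.41 − £2,729.65 = £2,142.76.
Break-even = £9,750.00 / £2,142.76 = 4.55 → 5 months.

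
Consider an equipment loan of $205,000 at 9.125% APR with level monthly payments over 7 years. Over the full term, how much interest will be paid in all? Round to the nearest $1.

At 9.125% the monthly rate is 0.0076042, so the payment is 205,000 × 0.0076042 / (1 − 1.0076042^−84) = $3,311.28.
Total paid = 84 × $3,311.28 = $278,147.52; interest = $278,147.52 − $205,000 = $73,147.52.

$73,148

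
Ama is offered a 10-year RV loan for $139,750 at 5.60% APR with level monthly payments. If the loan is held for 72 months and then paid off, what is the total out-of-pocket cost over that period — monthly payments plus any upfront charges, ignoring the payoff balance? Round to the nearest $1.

$109,698

At 5.60% the monthly rate is 0.0046667, so the payment is 139,750 × 0.0046667 / (1 − 1.0046667^−120) = $1,523.59.
Total outlay = 72 × $1,523.59 = $109,698.48.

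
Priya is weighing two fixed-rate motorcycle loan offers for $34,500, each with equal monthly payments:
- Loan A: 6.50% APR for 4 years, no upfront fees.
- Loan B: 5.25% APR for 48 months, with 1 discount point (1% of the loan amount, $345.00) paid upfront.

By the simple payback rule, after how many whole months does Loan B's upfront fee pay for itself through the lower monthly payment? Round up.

18 months

Loan A: at 6.50% the monthly rate is 0.0054167, so the payment is 34,500 × 0.0054167 / (1 − 1.0054167^−48) = $818.17.
Loan B: monthly rate = 5.25%/12 = 0.0043750; payment = 34,500 × 0.0043750 / (1 − (1+0.0043750)^−48) = $798.42.
Monthly savings = $818.17 − $798.42 = $19.75.
Break-even = $345.00 / $19.75 = 17.47 → 18 months.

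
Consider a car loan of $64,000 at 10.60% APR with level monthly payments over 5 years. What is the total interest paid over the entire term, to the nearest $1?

Monthly rate = 10.6%/12 = 0.0088333; payment = 64,000 × 0.0088333 / (1 − (1+0.0088333)^−60) = $1,378.78.
Total paid = 60 × $1,378.78 = $82,726.80; interest = $82,726.80 − $64,000 = $18,726.80.

$18,727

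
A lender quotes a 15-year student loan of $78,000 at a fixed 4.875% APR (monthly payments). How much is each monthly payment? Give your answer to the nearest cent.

$611.75

At 4.875% the monthly rate is 0.0040625, so the payment is 78,000 × 0.0040625 / (1 − 1.0040625^−180) = $611.75.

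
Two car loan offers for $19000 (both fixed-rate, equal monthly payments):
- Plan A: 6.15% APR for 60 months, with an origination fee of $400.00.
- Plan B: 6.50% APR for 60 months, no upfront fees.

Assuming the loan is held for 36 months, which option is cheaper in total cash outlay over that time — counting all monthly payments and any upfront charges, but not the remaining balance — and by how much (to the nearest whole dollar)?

Plan A: monthly rate = 6.15%/12 = 0.0051250; payment = 19,000 × 0.0051250 / (1 − (1+0.0051250)^−60) = $368.65.
Plan B: monthly rate = 6.5%/12 = 0.0054167; payment = 19,000 × 0.0054167 / (1 − (1+0.0054167)^−60) = $371.76.
Over 36 months: Plan A costs 36 × $368.65 + $400.00 = $13,671.40; Plan B costs 36 × $371.76 = $13,383.36.
Plan B is cheaper by $13,671.40 − $13,383.36 = $288.04.

Plan B by $288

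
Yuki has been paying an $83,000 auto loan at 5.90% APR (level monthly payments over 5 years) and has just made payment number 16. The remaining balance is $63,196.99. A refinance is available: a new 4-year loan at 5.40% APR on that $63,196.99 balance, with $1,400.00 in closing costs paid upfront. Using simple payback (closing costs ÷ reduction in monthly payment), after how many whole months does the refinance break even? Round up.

11 months

Current payment = 83,000 × 5.9%/12 / (1 − (1+0.0049167)^−60) = $1,600.77.
Refinanced payment = 63,196.99 × 0.0045000 / (1 − (1+0.0045000)^−48) = $1,466.86.
Monthly savings = $1,600.77 − $1,466.86 = $133.91.
Break-even = $1,400.00 / $133.91 = 10.45 → 11 months.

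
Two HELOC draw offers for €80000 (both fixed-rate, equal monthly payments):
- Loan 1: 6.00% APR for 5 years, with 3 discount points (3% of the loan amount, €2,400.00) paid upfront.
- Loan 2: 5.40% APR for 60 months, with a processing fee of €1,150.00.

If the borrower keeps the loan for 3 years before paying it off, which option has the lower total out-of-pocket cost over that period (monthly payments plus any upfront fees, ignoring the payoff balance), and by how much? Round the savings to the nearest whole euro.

Loan 2 by €2,050

Loan 1: monthly rate = 6%/12 = 0.0050000; payment = 80,000 × 0.0050000 / (1 − (1+0.0050000)^−60) = €1,546.62.
Loan 2: at 5.40% the monthly rate is 0.0045000, so the payment is 80,000 × 0.0045000 / (1 − 1.0045000^−60) = €1,524.40.
Over 36 months: Loan 1 costs 36 × €1,546.62 + €2,400.00 = €58,078.32; Loan 2 costs 36 × €1,524.40 + €1,150.00 = €56,028.40.
Loan 2 is cheaper by €58,078.32 − €56,028.40 = €2,049.92.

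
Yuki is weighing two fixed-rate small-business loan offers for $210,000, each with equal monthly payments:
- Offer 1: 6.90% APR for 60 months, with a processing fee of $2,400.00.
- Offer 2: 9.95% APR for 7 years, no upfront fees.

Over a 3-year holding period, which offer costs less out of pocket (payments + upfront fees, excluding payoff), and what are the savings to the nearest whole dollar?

Offer 1: monthly rate = 6.9%/12 = 0.0057500; payment = 210,000 × 0.0057500 / (1 − (1+0.0057500)^−60) = $4,148.35.
Offer 2: monthly rate = 9.95%/12 = 0.0082917; payment = 210,000 × 0.0082917 / (1 − (1+0.0082917)^−84) = $3,480.83.
Over 36 months: Offer 1 costs 36 × $4,148.35 + $2,400.00 = $151,740.60; Offer 2 costs 36 × $3,480.83 = $125,309.88.
Offer 2 is cheaper by $151,740.60 − $125,309.88 = $26,430.72.

Offer 2 by $26,431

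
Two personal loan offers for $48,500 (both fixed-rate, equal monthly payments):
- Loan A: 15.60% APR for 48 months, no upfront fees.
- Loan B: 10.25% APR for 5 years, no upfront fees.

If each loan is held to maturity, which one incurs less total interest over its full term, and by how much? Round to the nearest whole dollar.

Loan B by $3,313

Loan A: at 15.60% the monthly rate is 0.0130000, so the payment is 48,500 × 0.0130000 / (1 − 1.0130000^−48) = $1,364.59.
Total interest on Loan A = 48 × $1,364.59 − $48,500 = $17,000.32.
Loan B: at 10.25% the monthly rate is 0.0085417, so the payment is 48,500 × 0.0085417 / (1 − 1.0085417^−60) = $1,036.46.
Total interest on Loan B = 60 × $1,036.46 − $48,500 = $13,687.60.
Loan B is lower by $3,312.72.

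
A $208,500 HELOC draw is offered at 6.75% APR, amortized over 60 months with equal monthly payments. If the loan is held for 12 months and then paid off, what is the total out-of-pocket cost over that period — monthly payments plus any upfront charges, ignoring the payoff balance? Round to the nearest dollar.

$49,248

Monthly rate = 6.75%/12 = 0.0056250; payment = 208,500 × 0.0056250 / (1 − (1+0.0056250)^−60) = $4,104.00.
Total outlay = 12 × $4,104.00 = $49,248.00.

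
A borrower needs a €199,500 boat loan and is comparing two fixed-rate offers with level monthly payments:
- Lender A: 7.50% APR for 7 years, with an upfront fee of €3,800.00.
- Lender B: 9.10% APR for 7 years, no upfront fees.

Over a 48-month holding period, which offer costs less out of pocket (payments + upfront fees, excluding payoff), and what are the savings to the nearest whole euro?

Lender A by €3,876

Lender A: monthly rate = 7.5%/12 = 0.0062500; payment = 199,500 × 0.0062500 / (1 − (1+0.0062500)^−84) = €3,059.99.
Lender B: at 9.10% the monthly rate is 0.0075833, so the payment is 199,500 × 0.0075833 / (1 − 1.0075833^−84) = €3,219.90.
Over 48 months: Lender A costs 48 × €3,059.99 + €3,800.00 = €150,679.52; Lender B costs 48 × €3,219.90 = €154,555.20.
Lender A is cheaper by €154,555.20 − €150,679.52 = €3,875.68.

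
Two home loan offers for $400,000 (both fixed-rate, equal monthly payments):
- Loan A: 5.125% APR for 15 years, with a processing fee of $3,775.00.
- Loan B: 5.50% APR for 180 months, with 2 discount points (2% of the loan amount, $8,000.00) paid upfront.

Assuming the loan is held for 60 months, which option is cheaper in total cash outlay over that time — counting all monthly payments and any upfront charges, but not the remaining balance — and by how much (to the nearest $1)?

Loan A by $8,968

Loan A: monthly rate = 5.125%/12 = 0.0042708; payment = 400,000 × 0.0042708 / (1 − (1+0.0042708)^−180) = $3,189.28.
Loan B: at 5.50% the monthly rate is 0.0045833, so the payment is 400,000 × 0.0045833 / (1 − 1.0045833^−180) = $3,268.33.
Over 60 months: Loan A costs 60 × $3,189.28 + $3,775.00 = $195,131.80; Loan B costs 60 × $3,268.33 + $8,000.00 = $204,099.80.
Loan A is cheaper by $204,099.80 − $195,131.80 = $8,968.00.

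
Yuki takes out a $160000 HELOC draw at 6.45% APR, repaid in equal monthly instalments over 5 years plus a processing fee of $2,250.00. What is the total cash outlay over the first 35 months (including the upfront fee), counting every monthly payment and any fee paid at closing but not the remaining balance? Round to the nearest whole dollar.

At 6.45% the monthly rate is 0.0053750, so the payment is 160,000 × 0.0053750 / (1 − 1.0053750^−60) = $3,126.84.
Total outlay = 35 × $3,126.84 + $2,250.00 = $111,689.40.

$111,689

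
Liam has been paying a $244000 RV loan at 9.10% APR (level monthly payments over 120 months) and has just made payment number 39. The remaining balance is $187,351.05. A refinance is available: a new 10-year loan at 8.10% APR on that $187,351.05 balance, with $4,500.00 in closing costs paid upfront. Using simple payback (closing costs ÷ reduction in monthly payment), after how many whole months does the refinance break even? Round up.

6 months

Current payment = 244,000 × 9.1%/12 / (1 − (1+0.0075833)^−120) = $3,104.11.
Refinanced payment = 187,351.05 × 0.0067500 / (1 − (1+0.0067500)^−120) = $2,283.00.
Monthly savings = $3,104.11 − $2,283.00 = $821.11.
Break-even = $4,500.00 / $821.11 = 5.48 → 6 months.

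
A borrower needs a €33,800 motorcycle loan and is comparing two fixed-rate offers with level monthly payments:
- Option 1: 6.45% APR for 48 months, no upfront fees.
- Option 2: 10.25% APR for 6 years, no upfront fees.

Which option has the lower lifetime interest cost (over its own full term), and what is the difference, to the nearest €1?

Option 1: at 6.45% the monthly rate is 0.0053750, so the payment is 33,800 × 0.0053750 / (1 − 1.0053750^−48) = €800.79.
Total interest on Option 1 = 48 × €800.79 − €33,800 = €4,637.92.
Option 2: at 10.25% the monthly rate is 0.0085417, so the payment is 33,800 × 0.0085417 / (1 − 1.0085417^−72) = €630.44.
Total interest on Option 2 = 72 × €630.44 − €33,800 = €11,591.68.
Option 1 is lower by €6,953.76.

Option 1 by €6,954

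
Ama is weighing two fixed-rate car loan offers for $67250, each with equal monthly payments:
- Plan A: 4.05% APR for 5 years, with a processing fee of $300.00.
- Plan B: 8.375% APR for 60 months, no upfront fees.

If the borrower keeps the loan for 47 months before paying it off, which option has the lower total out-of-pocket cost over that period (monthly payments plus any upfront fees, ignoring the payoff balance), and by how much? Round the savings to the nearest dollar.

Plan A: monthly rate = 4.05%/12 = 0.0033750; payment = 67,250 × 0.0033750 / (1 − (1+0.0033750)^−60) = $1,240.03.
Plan B: at 8.375% the monthly rate is 0.0069792, so the payment is 67,250 × 0.0069792 / (1 − 1.0069792^−60) = $1,375.69.
Over 47 months: Plan A costs 47 × $1,240.03 + $300.00 = $58,581.41; Plan B costs 47 × $1,375.69 = $64,657.43.
Plan A is cheaper by $64,657.43 − $58,581.41 = $6,076.02.

Plan A by $6,076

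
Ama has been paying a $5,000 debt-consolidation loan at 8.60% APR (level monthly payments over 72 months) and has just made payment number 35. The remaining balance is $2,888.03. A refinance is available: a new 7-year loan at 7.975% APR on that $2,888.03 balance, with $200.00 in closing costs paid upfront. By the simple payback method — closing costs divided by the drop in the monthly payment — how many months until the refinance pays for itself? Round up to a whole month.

Current payment = 5,000 × 8.6%/12 / (1 − (1+0.0071667)^−72) = $89.14.
Refinanced payment = 2,888.03 × 0.0066458 / (1 − (1+0.0066458)^−84) = $44.98.
Monthly savings = $89.14 − $44.98 = $44.16.
Break-even = $200.00 / $44.16 = 4.53 → 5 months.

5 months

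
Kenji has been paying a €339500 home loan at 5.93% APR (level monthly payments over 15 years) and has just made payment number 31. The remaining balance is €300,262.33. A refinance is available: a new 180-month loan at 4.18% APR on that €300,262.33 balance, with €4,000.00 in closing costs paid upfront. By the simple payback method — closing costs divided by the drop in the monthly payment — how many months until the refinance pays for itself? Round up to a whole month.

Current payment = 339,500 × 5.93%/12 / (1 − (1+0.0049417)^−180) = €2,852.07.
Refinanced payment = 300,262.33 × 0.0034833 / (1 − (1+0.0034833)^−180) = €2,248.19.
Monthly savings = €2,852.07 − €2,248.19 = €603.88.
Break-even = €4,000.00 / €603.88 = 6.62 → 7 months.

7 months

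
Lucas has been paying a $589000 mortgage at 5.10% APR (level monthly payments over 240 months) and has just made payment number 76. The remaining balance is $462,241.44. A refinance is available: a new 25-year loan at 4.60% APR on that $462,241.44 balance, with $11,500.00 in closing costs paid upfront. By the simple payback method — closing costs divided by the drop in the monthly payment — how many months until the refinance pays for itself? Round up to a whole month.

9 months

Current payment = 589,000 × 5.1%/12 / (1 − (1+0.0042500)^−240) = $3,919.75.
Refinanced payment = 462,241.44 × 0.0038333 / (1 − (1+0.0038333)^−300) = $2,595.60.
Monthly savings = $3,919.75 − $2,595.60 = $1,324.15.
Break-even = $11,500.00 / $1,324.15 = 8.68 → 9 months.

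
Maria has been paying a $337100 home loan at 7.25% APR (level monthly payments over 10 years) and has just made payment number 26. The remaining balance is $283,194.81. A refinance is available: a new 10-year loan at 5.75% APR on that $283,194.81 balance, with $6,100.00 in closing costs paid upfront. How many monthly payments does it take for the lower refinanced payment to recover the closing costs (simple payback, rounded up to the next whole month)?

Current payment = 337,100 × 7.25%/12 / (1 − (1+0.0060417)^−120) = $3,957.59.
Refinanced payment = 283,194.81 × 0.0047917 / (1 − (1+0.0047917)^−120) = $3,108.61.
Monthly savings = $3,957.59 − $3,108.61 = $848.98.
Break-even = $6,100.00 / $848.98 = 7.19 → 8 months.

8 months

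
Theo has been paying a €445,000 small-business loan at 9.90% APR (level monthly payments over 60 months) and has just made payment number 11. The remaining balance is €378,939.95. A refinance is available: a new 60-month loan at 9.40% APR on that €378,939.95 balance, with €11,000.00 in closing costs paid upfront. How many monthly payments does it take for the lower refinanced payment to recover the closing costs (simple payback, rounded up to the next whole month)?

Current payment = 445,000 × 9.9%/12 / (1 − (1+0.0082500)^−60) = €9,433.05.
Refinanced payment = 378,939.95 × 0.0078333 / (1 − (1+0.0078333)^−60) = €7,939.94.
Monthly savings = €9,433.05 − €7,939.94 = €1,493.11.
Break-even = €11,000.00 / €1,493.11 = 7.37 → 8 months.

8 months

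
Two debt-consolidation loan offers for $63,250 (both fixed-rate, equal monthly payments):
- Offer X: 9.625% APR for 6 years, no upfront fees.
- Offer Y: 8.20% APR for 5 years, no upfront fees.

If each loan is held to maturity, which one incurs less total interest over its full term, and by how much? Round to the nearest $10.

Offer Y by $6,200

Offer X: at 9.625% the monthly rate is 0.0080208, so the payment is 63,250 × 0.0080208 / (1 − 1.0080208^−72) = $1,159.83.
Total interest on Offer X = 72 × $1,159.83 − $63,250 = $20,257.76.
Offer Y: monthly rate = 8.2%/12 = 0.0068333; payment = 63,250 × 0.0068333 / (1 − (1+0.0068333)^−60) = $1,288.54.
Total interest on Offer Y = 60 × $1,288.54 − $63,250 = $14,062.40.
Offer Y is lower by $6,195.36.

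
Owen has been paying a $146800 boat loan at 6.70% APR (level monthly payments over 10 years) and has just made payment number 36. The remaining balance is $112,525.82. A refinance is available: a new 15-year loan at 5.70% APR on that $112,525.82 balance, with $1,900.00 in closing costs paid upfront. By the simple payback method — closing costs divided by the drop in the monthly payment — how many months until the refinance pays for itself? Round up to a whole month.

Current payment = 146,800 × 6.7%/12 / (1 − (1+0.0055833)^−120) = $1,681.86.
Refinanced payment = 112,525.82 × 0.0047500 / (1 − (1+0.0047500)^−180) = $931.42.
Monthly savings = $1,681.86 − $931.42 = $750.44.
Break-even = $1,900.00 / $750.44 = 2.53 → 3 months.

3 months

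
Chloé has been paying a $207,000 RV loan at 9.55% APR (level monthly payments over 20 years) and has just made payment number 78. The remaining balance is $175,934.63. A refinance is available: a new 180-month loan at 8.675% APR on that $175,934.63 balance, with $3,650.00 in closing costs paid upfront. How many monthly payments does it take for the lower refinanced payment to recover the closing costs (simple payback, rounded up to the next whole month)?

20 months

Current payment = 207,000 × 9.55%/12 / (1 − (1+0.0079583)^−240) = $1,936.28.
Refinanced payment = 175,934.63 × 0.0072292 / (1 − (1+0.0072292)^−180) = $1,750.59.
Monthly savings = $1,936.28 − $1,750.59 = $185.69.
Break-even = $3,650.00 / $185.69 = 19.66 → 20 months.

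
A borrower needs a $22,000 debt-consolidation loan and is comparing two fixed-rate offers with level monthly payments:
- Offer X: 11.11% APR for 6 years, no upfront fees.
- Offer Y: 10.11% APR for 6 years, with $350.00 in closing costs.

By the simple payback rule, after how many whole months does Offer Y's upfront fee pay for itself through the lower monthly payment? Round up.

32 months

Offer X: monthly rate = 11.11%/12 = 0.0092583; payment = 22,000 × 0.0092583 / (1 − (1+0.0092583)^−72) = $419.99.
Offer Y: monthly rate = 10.11%/12 = 0.0084250; payment = 22,000 × 0.0084250 / (1 − (1+0.0084250)^−72) = $408.79.
Monthly savings = $419.99 − $408.79 = $11.20.
Break-even = $350.00 / $11.20 = 31.25 → 32 months.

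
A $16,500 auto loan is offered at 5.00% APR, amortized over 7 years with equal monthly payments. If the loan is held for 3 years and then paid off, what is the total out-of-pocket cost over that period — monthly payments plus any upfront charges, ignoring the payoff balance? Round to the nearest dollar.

$8,396

Monthly rate = 5%/12 = 0.0041667; payment = 16,500 × 0.0041667 / (1 − (1+0.0041667)^−84) = $233.21.
Total outlay = 36 × $233.21 = $8,395.56.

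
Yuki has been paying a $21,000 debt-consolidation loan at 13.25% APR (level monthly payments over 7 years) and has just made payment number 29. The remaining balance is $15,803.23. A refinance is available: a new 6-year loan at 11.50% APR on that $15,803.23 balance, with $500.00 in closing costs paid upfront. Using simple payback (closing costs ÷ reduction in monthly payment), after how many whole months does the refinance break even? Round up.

Current payment = 21,000 × 13.25%/12 / (1 − (1+0.0110417)^−84) = $384.89.
Refinanced payment = 15,803.23 × 0.0095833 / (1 − (1+0.0095833)^−72) = $304.86.
Monthly savings = $384.89 − $304.86 = $80.03.
Break-even = $500.00 / $80.03 = 6.25 → 7 months.

7 months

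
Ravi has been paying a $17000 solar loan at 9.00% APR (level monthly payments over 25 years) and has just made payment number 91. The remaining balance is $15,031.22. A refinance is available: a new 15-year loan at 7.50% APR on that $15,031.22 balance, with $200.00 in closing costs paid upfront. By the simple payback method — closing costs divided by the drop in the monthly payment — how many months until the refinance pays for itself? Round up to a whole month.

Current payment = 17,000 × 9%/12 / (1 − (1+0.0075000)^−300) = $142.66.
Refinanced payment = 15,031.22 × 0.0062500 / (1 − (1+0.0062500)^−180) = $139.34.
Monthly savings = $142.66 − $139.34 = $3.32.
Break-even = $200.00 / $3.32 = 60.24 → 61 months.

61 months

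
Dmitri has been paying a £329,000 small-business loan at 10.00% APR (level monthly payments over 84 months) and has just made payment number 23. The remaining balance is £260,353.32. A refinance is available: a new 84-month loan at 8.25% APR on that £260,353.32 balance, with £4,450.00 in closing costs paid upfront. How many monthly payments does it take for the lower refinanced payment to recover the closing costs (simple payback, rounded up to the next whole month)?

4 months

Current payment = 329,000 × 10%/12 / (1 − (1+0.0083333)^−84) = £5,461.79.
Refinanced payment = 260,353.32 × 0.0068750 / (1 − (1+0.0068750)^−84) = £4,090.43.
Monthly savings = £5,461.79 − £4,090.43 = £1,371.36.
Break-even = £4,450.00 / £1,371.36 = 3.24 → 4 months.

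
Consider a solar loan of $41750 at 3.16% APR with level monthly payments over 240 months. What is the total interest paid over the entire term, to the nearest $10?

At 3.16% the monthly rate is 0.0026333, so the payment is 41,750 × 0.0026333 / (1 − 1.0026333^−240) = $234.90.
Total paid = 240 × $234.90 = $56,376.00; interest = $56,376.00 − $41,750 = $14,626.00.

$14,630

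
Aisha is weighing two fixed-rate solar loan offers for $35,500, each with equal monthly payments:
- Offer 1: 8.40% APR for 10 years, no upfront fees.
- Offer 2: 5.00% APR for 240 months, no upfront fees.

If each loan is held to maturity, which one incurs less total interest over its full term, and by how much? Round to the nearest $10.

Offer 1: monthly rate = 8.4%/12 = 0.0070000; payment = 35,500 × 0.0070000 / (1 − (1+0.0070000)^−120) = $438.25.
Total interest on Offer 1 = 120 × $438.25 − $35,500 = $17,090.00.
Offer 2: at 5.00% the monthly rate is 0.0041667, so the payment is 35,500 × 0.0041667 / (1 − 1.0041667^−240) = $234.28.
Total interest on Offer 2 = 240 × $234.28 − $35,500 = $20,727.20.
Offer 1 is lower by $3,637.20.

Offer 1 by $3,640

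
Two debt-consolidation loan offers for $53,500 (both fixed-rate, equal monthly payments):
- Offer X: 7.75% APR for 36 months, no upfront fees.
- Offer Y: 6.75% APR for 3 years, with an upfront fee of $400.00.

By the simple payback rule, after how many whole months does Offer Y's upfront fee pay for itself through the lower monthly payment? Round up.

Offer X: monthly rate = 7.75%/12 = 0.0064583; payment = 53,500 × 0.0064583 / (1 − (1+0.0064583)^−36) = $1,670.33.
Offer Y: at 6.75% the monthly rate is 0.0056250, so the payment is 53,500 × 0.0056250 / (1 − 1.0056250^−36) = $1,645.82.
Monthly savings = $1,670.33 − $1,645.82 = $24.51.
Break-even = $400.00 / $24.51 = 16.32 → 17 months.

17 months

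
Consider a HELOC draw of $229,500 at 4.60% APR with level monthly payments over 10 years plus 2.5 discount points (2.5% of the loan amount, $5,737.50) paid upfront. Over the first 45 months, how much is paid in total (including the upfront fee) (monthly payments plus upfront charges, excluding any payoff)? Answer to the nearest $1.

$113,269

Monthly rate = 4.6%/12 = 0.0038333; payment = 229,500 × 0.0038333 / (1 − (1+0.0038333)^−120) = $2,389.58.
Total outlay = 45 × $2,389.58 + $5,737.50 = $113,268.60.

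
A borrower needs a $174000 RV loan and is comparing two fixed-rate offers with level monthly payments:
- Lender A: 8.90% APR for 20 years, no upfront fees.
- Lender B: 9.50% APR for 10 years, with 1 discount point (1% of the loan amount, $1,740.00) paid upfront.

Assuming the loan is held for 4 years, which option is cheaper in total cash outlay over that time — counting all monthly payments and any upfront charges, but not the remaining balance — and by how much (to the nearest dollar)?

Lender A: monthly rate = 8.9%/12 = 0.0074167; payment = 174,000 × 0.0074167 / (1 − (1+0.0074167)^−240) = $1,554.35.
Lender B: at 9.50% the monthly rate is 0.0079167, so the payment is 174,000 × 0.0079167 / (1 − 1.0079167^−120) = $2,251.52.
Over 48 months: Lender A costs 48 × $1,554.35 = $74,608.80; Lender B costs 48 × $2,251.52 + $1,740.00 = $109,812.96.
Lender A is cheaper by $109,812.96 − $74,608.80 = $35,204.16.

Lender A by $35,204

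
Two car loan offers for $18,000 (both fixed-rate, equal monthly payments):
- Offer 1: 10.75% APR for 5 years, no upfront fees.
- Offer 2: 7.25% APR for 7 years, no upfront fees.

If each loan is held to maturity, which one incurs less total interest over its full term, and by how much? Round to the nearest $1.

Offer 2 by $342

Offer 1: at 10.75% the monthly rate is 0.0089583, so the payment is 18,000 × 0.0089583 / (1 − 1.0089583^−60) = $389.12.
Total interest on Offer 1 = 60 × $389.12 − $18,000 = $5,347.20.
Offer 2: monthly rate = 7.25%/12 = 0.0060417; payment = 18,000 × 0.0060417 / (1 − (1+0.0060417)^−84) = $273.87.
Total interest on Offer 2 = 84 × $273.87 − $18,000 = $5,005.08.
Offer 2 is lower by $342.12.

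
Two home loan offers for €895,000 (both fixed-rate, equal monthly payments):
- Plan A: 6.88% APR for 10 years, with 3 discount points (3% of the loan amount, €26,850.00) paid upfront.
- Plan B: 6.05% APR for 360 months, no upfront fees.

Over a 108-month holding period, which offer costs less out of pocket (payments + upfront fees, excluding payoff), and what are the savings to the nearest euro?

Plan A: at 6.88% the monthly rate is 0.0057333, so the payment is 895,000 × 0.0057333 / (1 − 1.0057333^−120) = €10,336.44.
Plan B: monthly rate = 6.05%/12 = 0.0050417; payment = 895,000 × 0.0050417 / (1 − (1+0.0050417)^−360) = €5,394.78.
Over 108 months: Plan A costs 108 × €10,336.44 + €26,850.00 = €1,143,185.52; Plan B costs 108 × €5,394.78 = €582,636.24.
Plan B is cheaper by €1,143,185.52 − €582,636.24 = €560,549.28.

Plan B by €560,549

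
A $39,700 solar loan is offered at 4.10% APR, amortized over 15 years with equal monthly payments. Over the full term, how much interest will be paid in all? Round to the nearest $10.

Monthly rate = 4.1%/12 = 0.0034167; payment = 39,700 × 0.0034167 / (1 − (1+0.0034167)^−180) = $295.65.
Total paid = 180 × $295.65 = $53,217.00; interest = $53,217.00 − $39,700 = $13,517.00.

$13,520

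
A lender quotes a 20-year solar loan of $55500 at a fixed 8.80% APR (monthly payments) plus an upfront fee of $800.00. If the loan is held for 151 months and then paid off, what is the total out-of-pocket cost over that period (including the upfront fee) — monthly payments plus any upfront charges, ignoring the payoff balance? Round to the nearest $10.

At 8.80% the monthly rate is 0.0073333, so the payment is 55,500 × 0.0073333 / (1 − 1.0073333^−240) = $492.23.
Total outlay = 151 × $492.23 + $800.00 = $75,126.73.

$75,130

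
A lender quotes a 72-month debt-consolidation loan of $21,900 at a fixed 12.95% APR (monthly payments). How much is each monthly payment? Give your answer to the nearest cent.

$439.05

Monthly rate = 12.95%/12 = 0.0107917; payment = 21,900 × 0.0107917 / (1 − (1+0.0107917)^−72) = $439.05.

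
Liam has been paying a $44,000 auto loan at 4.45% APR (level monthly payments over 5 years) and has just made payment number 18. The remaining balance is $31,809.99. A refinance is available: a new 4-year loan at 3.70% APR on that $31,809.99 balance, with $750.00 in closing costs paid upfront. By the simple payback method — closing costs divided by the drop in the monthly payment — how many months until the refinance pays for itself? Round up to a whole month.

8 months

Current payment = 44,000 × 4.45%/12 / (1 − (1+0.0037083)^−60) = $819.29.
Refinanced payment = 31,809.99 × 0.0030833 / (1 − (1+0.0030833)^−48) = $713.98.
Monthly savings = $819.29 − $713.98 = $105.31.
Break-even = $750.00 / $105.31 = 7.12 → 8 months.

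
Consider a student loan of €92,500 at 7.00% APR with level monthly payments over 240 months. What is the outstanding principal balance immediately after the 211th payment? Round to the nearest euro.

With monthly rate i = 7%/12 = 0.0058333, the balance after k of n payments is P · [(1+i)^n − (1+i)^k] / [(1+i)^n − 1].
(1+0.0058333)^240 = 4.03873885 and (1+0.0058333)^211 = 3.41185900, so the balance is 92,500 × (4.03873885 − 3.41185900) / (4.03873885 − 1) = €19,082.39.

€19,082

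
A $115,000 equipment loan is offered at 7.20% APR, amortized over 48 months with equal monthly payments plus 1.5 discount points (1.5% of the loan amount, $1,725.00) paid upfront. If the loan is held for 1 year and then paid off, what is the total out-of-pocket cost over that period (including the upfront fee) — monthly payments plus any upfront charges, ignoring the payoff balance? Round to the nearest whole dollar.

$34,899

Monthly rate = 7.2%/12 = 0.0060000; payment = 115,000 × 0.0060000 / (1 − (1+0.0060000)^−48) = $2,764.50.
Total outlay = 12 × $2,764.50 + $1,725.00 = $34,899.00.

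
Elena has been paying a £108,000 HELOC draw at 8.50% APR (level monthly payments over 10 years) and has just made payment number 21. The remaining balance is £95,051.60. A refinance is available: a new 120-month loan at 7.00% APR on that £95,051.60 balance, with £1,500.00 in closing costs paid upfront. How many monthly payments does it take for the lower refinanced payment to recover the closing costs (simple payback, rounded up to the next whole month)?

Current payment = 108,000 × 8.5%/12 / (1 − (1+0.0070833)^−120) = £1,339.05.
Refinanced payment = 95,051.60 × 0.0058333 / (1 − (1+0.0058333)^−120) = £1,103.63.
Monthly savings = £1,339.05 − £1,103.63 = £235.42.
Break-even = £1,500.00 / £235.42 = 6.37 → 7 months.

7 months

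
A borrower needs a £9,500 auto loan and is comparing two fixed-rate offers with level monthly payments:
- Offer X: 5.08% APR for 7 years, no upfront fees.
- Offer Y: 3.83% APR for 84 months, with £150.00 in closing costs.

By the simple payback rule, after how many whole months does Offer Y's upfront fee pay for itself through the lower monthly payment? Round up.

Offer X: at 5.08% the monthly rate is 0.0042333, so the payment is 9,500 × 0.0042333 / (1 − 1.0042333^−84) = £134.63.
Offer Y: monthly rate = 3.83%/12 = 0.0031917; payment = 9,500 × 0.0031917 / (1 − (1+0.0031917)^−84) = £129.11.
Monthly savings = £134.63 − £129.11 = £5.52.
Break-even = £150.00 / £5.52 = 27.17 → 28 months.

28 months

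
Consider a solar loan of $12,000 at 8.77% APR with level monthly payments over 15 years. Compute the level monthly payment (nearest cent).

$120.08

Monthly rate = 8.77%/12 = 0.0073083; payment = 12,000 × 0.0073083 / (1 − (1+0.0073083)^−180) = $120.08.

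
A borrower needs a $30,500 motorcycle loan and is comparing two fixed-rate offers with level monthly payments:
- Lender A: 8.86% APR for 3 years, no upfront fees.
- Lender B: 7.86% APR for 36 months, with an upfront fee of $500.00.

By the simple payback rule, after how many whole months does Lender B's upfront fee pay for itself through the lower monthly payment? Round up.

36 months

Lender A: at 8.86% the monthly rate is 0.0073833, so the payment is 30,500 × 0.0073833 / (1 − 1.0073833^−36) = $967.91.
Lender B: monthly rate = 7.86%/12 = 0.0065500; payment = 30,500 × 0.0065500 / (1 − (1+0.0065500)^−36) = $953.79.
Monthly savings = $967.91 − $953.79 = $14.12.
Break-even = $500.00 / $14.12 = 35.41 → 36 months.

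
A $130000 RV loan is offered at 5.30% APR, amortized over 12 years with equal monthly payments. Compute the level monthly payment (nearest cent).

$1,222.02

At 5.30% the monthly rate is 0.0044167, so the payment is 130,000 × 0.0044167 / (1 − 1.0044167^−144) = $1,222.02.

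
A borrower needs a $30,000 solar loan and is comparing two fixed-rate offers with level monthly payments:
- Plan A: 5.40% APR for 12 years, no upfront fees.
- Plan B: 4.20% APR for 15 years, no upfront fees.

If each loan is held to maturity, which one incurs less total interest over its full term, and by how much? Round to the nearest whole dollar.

Plan A: monthly rate = 5.4%/12 = 0.0045000; payment = 30,000 × 0.0045000 / (1 − (1+0.0045000)^−144) = $283.53.
Total interest on Plan A = 144 × $283.53 − $30,000 = $10,828.32.
Plan B: monthly rate = 4.2%/12 = 0.0035000; payment = 30,000 × 0.0035000 / (1 − (1+0.0035000)^−180) = $224.93.
Total interest on Plan B = 180 × $224.93 − $30,000 = $10,487.40.
Plan B is lower by $340.92.

Plan B by $341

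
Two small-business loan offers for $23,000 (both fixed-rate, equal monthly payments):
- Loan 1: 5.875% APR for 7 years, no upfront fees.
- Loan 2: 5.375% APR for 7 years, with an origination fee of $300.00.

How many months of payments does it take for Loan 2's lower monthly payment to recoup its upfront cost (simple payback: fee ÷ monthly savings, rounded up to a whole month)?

Loan 1: monthly rate = 5.875%/12 = 0.0048958; payment = 23,000 × 0.0048958 / (1 − (1+0.0048958)^−84) = $334.62.
Loan 2: monthly rate = 5.375%/12 = 0.0044792; payment = 23,000 × 0.0044792 / (1 − (1+0.0044792)^−84) = $329.15.
Monthly savings = $334.62 − $329.15 = $5.47.
Break-even = $300.00 / $5.47 = 54.84 → 55 months.

55 months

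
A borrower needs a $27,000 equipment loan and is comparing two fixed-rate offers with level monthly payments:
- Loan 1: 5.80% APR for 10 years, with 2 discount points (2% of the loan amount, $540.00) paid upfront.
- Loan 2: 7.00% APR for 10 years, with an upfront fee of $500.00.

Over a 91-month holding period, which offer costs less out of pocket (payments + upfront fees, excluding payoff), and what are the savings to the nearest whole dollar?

Loan 1 by $1,456

Loan 1: monthly rate = 5.8%/12 = 0.0048333; payment = 27,000 × 0.0048333 / (1 − (1+0.0048333)^−120) = $297.05.
Loan 2: monthly rate = 7%/12 = 0.0058333; payment = 27,000 × 0.0058333 / (1 − (1+0.0058333)^−120) = $313.49.
Over 91 months: Loan 1 costs 91 × $297.05 + $540.00 = $27,571.55; Loan 2 costs 91 × $313.49 + $500.00 = $29,027.59.
Loan 1 is cheaper by $29,027.59 − $27,571.55 = $1,456.04.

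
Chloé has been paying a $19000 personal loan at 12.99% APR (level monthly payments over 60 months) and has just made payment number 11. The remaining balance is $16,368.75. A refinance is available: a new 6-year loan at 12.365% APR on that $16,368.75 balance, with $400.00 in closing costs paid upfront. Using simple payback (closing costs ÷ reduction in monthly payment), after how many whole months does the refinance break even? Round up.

4 months

Current payment = 19,000 × 12.99%/12 / (1 − (1+0.0108250)^−60) = $432.21.
Refinanced payment = 16,368.75 × 0.0103042 / (1 − (1+0.0103042)^−72) = $323.13.
Monthly savings = $432.21 − $323.13 = $109.08.
Break-even = $400.00 / $109.08 = 3.67 → 4 months.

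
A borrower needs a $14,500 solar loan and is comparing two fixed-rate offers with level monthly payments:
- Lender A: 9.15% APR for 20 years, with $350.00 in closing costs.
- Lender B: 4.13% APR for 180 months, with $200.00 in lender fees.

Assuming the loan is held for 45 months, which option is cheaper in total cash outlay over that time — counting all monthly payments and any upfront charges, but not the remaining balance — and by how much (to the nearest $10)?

Lender B by $1,210

Lender A: monthly rate = 9.15%/12 = 0.0076250; payment = 14,500 × 0.0076250 / (1 − (1+0.0076250)^−240) = $131.86.
Lender B: monthly rate = 4.13%/12 = 0.0034417; payment = 14,500 × 0.0034417 / (1 − (1+0.0034417)^−180) = $108.20.
Over 45 months: Lender A costs 45 × $131.86 + $350.00 = $6,283.70; Lender B costs 45 × $108.20 + $200.00 = $5,069.00.
Lender B is cheaper by $6,283.70 − $5,069.00 = $1,214.70.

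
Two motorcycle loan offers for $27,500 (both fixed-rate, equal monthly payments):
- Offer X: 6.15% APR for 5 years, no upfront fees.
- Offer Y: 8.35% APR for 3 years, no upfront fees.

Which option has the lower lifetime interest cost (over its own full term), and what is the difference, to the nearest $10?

Offer X: monthly rate = 6.15%/12 = 0.0051250; payment = 27,500 × 0.0051250 / (1 − (1+0.0051250)^−60) = $533.57.
Total interest on Offer X = 60 × $533.57 − $27,500 = $4,514.20.
Offer Y: at 8.35% the monthly rate is 0.0069583, so the payment is 27,500 × 0.0069583 / (1 − 1.0069583^−36) = $866.20.
Total interest on Offer Y = 36 × $866.20 − $27,500 = $3,683.20.
Offer Y is lower by $831.00.

Offer Y by $830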